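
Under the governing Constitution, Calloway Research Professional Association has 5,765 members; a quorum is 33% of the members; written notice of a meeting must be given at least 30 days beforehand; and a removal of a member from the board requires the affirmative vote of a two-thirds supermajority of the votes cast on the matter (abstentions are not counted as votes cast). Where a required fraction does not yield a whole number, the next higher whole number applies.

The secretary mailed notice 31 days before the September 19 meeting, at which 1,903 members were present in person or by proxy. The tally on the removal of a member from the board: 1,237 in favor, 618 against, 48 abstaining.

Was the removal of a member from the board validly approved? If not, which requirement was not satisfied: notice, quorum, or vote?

Notice: 31 days given; 30 required. Satisfied.
Quorum: 33% of 5,765 = 1,902.45, rounded up to 1,903; 1,903 present. Satisfied.
Vote: requires two-thirds of the votes cast (1,903 − 48 abstaining = 1,855); 2/3 of 1855 = 1236.67, rounded up to 1237, so 1,237 needed; 1,237 in favor. Satisfied.

Valid — all requirements satisfied.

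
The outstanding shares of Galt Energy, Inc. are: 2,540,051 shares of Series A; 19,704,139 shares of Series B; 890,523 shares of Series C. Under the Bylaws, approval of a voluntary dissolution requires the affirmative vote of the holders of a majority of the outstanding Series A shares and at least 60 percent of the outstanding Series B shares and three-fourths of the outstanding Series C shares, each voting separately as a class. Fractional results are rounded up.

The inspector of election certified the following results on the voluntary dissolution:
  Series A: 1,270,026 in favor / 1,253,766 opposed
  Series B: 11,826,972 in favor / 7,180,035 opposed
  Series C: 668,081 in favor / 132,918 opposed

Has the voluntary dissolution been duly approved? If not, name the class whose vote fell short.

Approved — every class gave the required vote.

Series A: a majority of 2540051 is 1270026; 1,270,026 required, 1,270,026 in favor — approved.
Series B: 3/5 of 19704139 = 11822483.40, rounded up to 11822484; 11,822,484 required, 11,826,972 in favor — approved.
Series C: 3/4 of 890523 = 667892.25, rounded up to 667893; 667,893 required, 668,081 in favor — approved.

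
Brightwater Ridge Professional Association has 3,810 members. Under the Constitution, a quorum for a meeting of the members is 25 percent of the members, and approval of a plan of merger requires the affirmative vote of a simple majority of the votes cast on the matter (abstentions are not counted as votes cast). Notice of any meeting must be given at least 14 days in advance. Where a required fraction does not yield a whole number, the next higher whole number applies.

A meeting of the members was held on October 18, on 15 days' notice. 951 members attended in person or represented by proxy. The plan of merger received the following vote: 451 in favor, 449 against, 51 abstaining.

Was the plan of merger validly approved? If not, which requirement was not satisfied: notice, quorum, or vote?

Invalid — quorum requirement not satisfied.

Notice: 15 days given; 14 required. Satisfied.
Quorum: 25% of 3,810 = 952.50, rounded up to 953; 951 present. Not satisfied.
Vote: requires a majority of the votes cast (951 − 51 abstaining = 900); a majority of 900 is 451, so 451 needed; 451 in favor. Satisfied.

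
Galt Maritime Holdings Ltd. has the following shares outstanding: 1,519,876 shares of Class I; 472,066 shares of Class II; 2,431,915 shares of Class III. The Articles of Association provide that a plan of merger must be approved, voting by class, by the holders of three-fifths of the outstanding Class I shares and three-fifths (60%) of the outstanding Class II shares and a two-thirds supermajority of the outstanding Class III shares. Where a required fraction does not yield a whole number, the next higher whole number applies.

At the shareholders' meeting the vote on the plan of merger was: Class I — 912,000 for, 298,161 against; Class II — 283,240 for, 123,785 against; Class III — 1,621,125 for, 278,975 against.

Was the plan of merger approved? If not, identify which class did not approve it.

Not approved — the Class III shares did not give the required vote.

Class I: 3/5 of 1519876 = 911925.60, rounded up to 911926; 911,926 required, 912,000 in favor — approved.
Class II: 3/5 of 472066 = 283239.60, rounded up to 283240; 283,240 required, 283,240 in favor — approved.
Class III: 2/3 of 2431915 = 1621276.67, rounded up to 1621277; 1,621,277 required, 1,621,125 in favor — not approved.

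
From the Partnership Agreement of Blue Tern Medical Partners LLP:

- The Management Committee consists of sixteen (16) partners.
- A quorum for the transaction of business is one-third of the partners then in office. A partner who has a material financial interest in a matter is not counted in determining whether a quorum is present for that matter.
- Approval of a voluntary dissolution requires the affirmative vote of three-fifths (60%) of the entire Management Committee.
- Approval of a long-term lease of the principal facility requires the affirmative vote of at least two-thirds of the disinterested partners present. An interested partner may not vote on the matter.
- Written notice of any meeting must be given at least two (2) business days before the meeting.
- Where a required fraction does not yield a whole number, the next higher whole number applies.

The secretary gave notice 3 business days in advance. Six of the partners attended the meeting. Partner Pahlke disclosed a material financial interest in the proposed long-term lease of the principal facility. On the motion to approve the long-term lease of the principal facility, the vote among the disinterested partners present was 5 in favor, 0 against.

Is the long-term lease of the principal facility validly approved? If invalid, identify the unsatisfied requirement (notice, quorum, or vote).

Invalid — quorum requirement not satisfied.

Notice: 3 business days given; 2 required (3 ≥ 2). Satisfied.
Quorum: 6 present, but the 1 interested partner does not count, leaving 5. Quorum is 6. Not satisfied.
Vote: the long-term lease of the principal facility requires two-thirds of the disinterested partners present (6 − 1 = 5). 2/3 of 5 = 3.33, rounded up to 4, so 4 affirmative votes are needed; 5 voted in favor. Satisfied. (Moot — without a quorum no business can be validly transacted.)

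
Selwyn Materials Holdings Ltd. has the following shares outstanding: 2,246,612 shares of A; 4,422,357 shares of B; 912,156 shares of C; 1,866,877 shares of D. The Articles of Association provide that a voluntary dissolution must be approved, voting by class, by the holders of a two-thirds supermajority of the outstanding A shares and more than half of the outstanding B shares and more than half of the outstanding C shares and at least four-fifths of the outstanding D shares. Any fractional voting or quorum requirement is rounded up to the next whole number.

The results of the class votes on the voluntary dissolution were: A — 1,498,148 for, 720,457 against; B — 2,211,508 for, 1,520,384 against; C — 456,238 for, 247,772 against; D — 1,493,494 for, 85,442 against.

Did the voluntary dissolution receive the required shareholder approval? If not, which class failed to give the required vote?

A: 2/3 of 2246612 = 1497741.33, rounded up to 1497742; 1,497,742 required, 1,498,148 in favor — approved.
B: a majority of 4422357 is 2211179; 2,211,179 required, 2,211,508 in favor — approved.
C: a majority of 912156 is 456079; 456,079 required, 456,238 in favor — approved.
D: 4/5 of 1866877 = 1493501.60, rounded up to 1493502; 1,493,502 required, 1,493,494 in favor — not approved.

Not approved — the D shares did not give the required vote.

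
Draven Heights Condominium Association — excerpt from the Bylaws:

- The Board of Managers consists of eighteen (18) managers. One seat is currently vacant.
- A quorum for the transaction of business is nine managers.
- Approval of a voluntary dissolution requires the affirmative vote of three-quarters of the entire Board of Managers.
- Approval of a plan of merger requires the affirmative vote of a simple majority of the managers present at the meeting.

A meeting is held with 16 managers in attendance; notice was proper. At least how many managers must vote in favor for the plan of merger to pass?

The plan of merger requires a majority of the managers present (16).
A majority of 16 is 9.

9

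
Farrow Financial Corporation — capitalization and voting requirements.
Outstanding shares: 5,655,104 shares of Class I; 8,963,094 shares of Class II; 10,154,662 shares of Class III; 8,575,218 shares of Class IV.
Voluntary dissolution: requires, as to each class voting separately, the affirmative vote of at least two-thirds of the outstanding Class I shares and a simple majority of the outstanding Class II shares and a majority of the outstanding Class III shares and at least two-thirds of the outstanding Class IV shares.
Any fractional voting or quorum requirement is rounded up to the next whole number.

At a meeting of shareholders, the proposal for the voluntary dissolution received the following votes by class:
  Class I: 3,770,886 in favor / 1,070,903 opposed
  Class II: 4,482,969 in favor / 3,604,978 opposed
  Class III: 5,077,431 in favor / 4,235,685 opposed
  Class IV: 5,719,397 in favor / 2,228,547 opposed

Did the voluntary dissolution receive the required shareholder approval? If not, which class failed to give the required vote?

Class I: 2/3 of 5655104 = 3770069.33, rounded up to 3770070; 3,770,070 required, 3,770,886 in favor — approved.
Class II: a majority of 8963094 is 4481548; 4,481,548 required, 4,482,969 in favor — approved.
Class III: a majority of 10154662 is 5077332; 5,077,332 required, 5,077,431 in favor — approved.
Class IV: 2/3 of 8575218 = 5716812; 5,716,812 required, 5,719,397 in favor — approved.

Approved — every class gave the required vote.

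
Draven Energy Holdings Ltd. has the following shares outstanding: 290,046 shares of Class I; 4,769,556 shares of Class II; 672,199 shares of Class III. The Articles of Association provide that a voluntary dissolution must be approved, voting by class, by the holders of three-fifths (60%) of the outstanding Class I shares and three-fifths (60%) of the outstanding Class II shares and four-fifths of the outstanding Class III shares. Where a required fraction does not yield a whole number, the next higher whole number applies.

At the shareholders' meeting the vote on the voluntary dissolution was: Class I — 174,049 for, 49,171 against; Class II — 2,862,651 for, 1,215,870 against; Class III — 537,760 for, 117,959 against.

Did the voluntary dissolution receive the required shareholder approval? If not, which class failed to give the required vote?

Approved — every class gave the required vote.

Class I: 3/5 of 290046 = 174027.60, rounded up to 174028; 174,028 required, 174,049 in favor — approved.
Class II: 3/5 of 4769556 = 2861733.60, rounded up to 2861734; 2,861,734 required, 2,862,651 in favor — approved.
Class III: 4/5 of 672199 = 537759.20, rounded up to 537760; 537,760 required, 537,760 in favor — approved.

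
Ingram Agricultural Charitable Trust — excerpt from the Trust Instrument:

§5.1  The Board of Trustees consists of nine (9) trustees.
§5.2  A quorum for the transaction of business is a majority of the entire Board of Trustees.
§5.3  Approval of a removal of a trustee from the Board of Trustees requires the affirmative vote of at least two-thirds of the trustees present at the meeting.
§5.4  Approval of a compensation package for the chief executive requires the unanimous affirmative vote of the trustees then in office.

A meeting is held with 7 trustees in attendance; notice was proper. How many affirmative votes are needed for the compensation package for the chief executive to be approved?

The compensation package for the chief executive requires the unanimous vote of the trustees then in office (9).
Unanimous means all 9.
(Only 7 can vote, so the compensation package for the chief executive cannot pass at this meeting, but the required vote is still 9.)

9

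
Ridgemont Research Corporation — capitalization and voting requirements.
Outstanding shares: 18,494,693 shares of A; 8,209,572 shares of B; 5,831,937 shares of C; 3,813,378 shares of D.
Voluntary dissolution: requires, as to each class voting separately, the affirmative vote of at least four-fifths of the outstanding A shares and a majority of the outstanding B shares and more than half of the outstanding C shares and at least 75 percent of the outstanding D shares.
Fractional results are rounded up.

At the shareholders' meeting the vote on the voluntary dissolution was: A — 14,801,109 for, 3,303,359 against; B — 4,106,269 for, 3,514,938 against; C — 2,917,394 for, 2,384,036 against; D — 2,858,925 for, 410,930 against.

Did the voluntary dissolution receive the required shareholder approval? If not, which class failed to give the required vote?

Not approved — the D shares did not give the required vote.

A: 4/5 of 18494693 = 14795754.40, rounded up to 14795755; 14,795,755 required, 14,801,109 in favor — approved.
B: a majority of 8209572 is 4104787; 4,104,787 required, 4,106,269 in favor — approved.
C: a majority of 5831937 is 2915969; 2,915,969 required, 2,917,394 in favor — approved.
D: 3/4 of 3813378 = 2860033.50, rounded up to 2860034; 2,860,034 required, 2,858,925 in favor — not approved.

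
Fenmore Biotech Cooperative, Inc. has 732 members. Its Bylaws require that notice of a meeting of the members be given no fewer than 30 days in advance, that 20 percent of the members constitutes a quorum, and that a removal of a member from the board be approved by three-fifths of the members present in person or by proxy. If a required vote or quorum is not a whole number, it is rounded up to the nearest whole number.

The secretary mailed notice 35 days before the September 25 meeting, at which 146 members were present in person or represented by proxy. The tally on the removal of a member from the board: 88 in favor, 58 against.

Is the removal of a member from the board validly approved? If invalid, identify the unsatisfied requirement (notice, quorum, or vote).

Invalid — quorum requirement not satisfied.

Notice: 35 days given; 30 required. Satisfied.
Quorum: 20% of 732 = 146.40, rounded up to 147; 146 present. Not satisfied.
Vote: requires three-fifths of those present (146); 3/5 of 146 = 87.60, rounded up to 88, so 88 needed; 88 in favor. Satisfied.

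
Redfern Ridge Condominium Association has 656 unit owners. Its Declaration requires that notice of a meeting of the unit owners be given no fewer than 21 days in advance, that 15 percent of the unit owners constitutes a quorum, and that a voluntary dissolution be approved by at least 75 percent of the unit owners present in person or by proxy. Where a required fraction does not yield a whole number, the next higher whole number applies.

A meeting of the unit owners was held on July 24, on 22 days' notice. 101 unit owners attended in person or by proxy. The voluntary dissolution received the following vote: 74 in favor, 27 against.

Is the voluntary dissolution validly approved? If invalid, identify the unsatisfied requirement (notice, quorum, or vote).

Invalid — vote requirement not satisfied.

Notice: 22 days given; 21 required. Satisfied.
Quorum: 15% of 656 = 98.40, rounded up to 99; 101 present. Satisfied.
Vote: requires three-fourths of those present (101); 3/4 of 101 = 75.75, rounded up to 76, so 76 needed; 74 in favor. Not satisfied.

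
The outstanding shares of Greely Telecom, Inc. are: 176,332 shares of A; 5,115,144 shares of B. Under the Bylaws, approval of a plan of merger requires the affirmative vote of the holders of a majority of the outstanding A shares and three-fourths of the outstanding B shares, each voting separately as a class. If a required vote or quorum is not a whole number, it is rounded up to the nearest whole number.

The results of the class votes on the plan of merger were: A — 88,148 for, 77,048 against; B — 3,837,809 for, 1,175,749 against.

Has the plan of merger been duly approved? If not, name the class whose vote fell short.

A: a majority of 176332 is 88167; 88,167 required, 88,148 in favor — not approved.
B: 3/4 of 5115144 = 3836358; 3,836,358 required, 3,837,809 in favor — approved.

Not approved — the A shares did not give the required vote.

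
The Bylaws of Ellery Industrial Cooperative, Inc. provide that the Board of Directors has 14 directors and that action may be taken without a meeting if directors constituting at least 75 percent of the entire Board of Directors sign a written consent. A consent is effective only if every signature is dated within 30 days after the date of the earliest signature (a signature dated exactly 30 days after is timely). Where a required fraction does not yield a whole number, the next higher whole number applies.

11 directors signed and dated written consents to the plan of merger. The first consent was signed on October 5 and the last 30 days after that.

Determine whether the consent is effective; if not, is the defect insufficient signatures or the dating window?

Effective — both the signature and dating-window requirements are satisfied.

Signatures required: at least 75 percent of 14 — 3/4 of 14 = 10.50, rounded up to 11, so 11 needed; 11 signed. Sufficient.
Dating window: the latest signature is 30 days after the earliest; the limit is 30 days. Within the window.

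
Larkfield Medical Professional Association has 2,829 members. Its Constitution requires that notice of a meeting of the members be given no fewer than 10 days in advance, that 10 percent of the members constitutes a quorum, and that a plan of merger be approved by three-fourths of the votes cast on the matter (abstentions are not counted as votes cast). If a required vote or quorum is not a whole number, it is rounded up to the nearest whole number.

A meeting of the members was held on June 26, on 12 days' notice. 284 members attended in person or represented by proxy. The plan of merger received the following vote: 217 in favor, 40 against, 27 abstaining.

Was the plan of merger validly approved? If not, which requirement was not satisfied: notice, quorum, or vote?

Valid — all requirements satisfied.

Notice: 12 days given; 10 required. Satisfied.
Quorum: 10% of 2,829 = 282.90, rounded up to 283; 284 present. Satisfied.
Vote: requires three-fourths of the votes cast (284 − 27 abstaining = 257); 3/4 of 257 = 192.75, rounded up to 193, so 193 needed; 217 in favor. Satisfied.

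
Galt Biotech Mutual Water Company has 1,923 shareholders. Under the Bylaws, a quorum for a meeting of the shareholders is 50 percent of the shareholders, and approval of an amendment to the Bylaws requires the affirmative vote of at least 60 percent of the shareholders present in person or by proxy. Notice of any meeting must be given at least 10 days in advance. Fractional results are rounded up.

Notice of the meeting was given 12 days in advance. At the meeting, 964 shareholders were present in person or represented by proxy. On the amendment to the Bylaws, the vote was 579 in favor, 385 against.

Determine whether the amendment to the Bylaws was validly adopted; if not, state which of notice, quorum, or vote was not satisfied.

Notice: 12 days given; 10 required. Satisfied.
Quorum: 50% of 1,923 = 961.50, rounded up to 962; 964 present. Satisfied.
Vote: requires three-fifths of those present (964); 3/5 of 964 = 578.40, rounded up to 579, so 579 needed; 579 in favor. Satisfied.

Valid — all requirements satisfied.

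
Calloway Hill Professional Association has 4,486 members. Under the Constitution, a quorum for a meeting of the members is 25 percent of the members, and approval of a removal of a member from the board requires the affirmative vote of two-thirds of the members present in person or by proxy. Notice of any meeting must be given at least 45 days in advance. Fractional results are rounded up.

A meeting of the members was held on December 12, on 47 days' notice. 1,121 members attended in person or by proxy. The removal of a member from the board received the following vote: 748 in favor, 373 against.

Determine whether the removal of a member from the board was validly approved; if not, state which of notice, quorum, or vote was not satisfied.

Invalid — quorum requirement not satisfied.

Notice: 47 days given; 45 required. Satisfied.
Quorum: 25% of 4,486 = 1,121.50, rounded up to 1,122; 1,121 present. Not satisfied.
Vote: requires two-thirds of those present (1,121); 2/3 of 1121 = 747.33, rounded up to 748, so 748 needed; 748 in favor. Satisfied.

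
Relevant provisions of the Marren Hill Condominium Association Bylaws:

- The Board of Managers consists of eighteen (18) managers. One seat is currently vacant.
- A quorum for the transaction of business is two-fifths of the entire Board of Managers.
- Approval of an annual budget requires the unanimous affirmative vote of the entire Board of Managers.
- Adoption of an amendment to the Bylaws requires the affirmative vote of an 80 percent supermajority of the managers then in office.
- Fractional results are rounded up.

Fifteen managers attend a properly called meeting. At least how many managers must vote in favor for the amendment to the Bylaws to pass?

14

The amendment to the Bylaws requires four-fifths of the managers then in office (17).
4/5 of 17 = 13.60, rounded up to 14.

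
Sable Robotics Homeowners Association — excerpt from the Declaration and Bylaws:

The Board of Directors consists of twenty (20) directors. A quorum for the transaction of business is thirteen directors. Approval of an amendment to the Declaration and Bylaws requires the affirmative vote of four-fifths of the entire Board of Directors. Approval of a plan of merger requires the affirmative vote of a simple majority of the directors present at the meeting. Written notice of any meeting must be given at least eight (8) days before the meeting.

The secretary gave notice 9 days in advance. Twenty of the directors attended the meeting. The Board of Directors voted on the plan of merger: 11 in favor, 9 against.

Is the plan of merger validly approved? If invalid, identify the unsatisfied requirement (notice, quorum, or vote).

Notice: 9 days given; 8 required (9 ≥ 8). Satisfied.
Quorum: 20 present; quorum is 13. Satisfied.
Vote: the plan of merger requires a majority of the directors present (20). A majority of 20 is 11, so 11 affirmative votes are needed; 11 voted in favor. Satisfied.

Valid — all requirements satisfied.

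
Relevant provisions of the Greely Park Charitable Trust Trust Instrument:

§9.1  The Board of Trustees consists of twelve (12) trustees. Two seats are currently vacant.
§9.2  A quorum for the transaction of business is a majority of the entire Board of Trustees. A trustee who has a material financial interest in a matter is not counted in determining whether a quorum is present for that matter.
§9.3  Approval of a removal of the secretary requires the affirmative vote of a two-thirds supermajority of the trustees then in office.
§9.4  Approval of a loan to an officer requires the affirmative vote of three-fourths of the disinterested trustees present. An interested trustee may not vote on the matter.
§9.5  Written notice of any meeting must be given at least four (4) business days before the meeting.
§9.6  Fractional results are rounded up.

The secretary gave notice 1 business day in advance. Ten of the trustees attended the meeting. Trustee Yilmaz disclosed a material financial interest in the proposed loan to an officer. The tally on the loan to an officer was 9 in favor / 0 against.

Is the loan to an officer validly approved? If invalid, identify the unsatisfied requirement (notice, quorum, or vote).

Notice: 1 business day given; 4 required (1 < 4). Not satisfied.
Quorum: 10 present, but the 1 interested trustee does not count, leaving 9. Quorum is 7. Satisfied.
Vote: the loan to an officer requires three-fourths of the disinterested trustees present (10 − 1 = 9). 3/4 of 9 = 6.75, rounded up to 7, so 7 affirmative votes are needed; 9 voted in favor. Satisfied.

Invalid — notice requirement not satisfied.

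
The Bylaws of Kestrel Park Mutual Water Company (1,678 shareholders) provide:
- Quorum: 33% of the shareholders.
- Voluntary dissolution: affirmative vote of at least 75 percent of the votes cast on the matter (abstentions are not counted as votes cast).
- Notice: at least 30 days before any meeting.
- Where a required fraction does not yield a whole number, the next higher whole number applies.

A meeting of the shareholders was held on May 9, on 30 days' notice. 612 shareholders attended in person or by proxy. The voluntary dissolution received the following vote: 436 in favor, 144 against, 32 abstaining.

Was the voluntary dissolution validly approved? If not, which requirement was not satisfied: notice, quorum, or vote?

Notice: 30 days given; 30 required. Satisfied.
Quorum: 33% of 1,678 = 553.74, rounded up to 554; 612 present. Satisfied.
Vote: requires three-fourths of the votes cast (612 − 32 abstaining = 580); 3/4 of 580 = 435, so 435 needed; 436 in favor. Satisfied.

Valid — all requirements satisfied.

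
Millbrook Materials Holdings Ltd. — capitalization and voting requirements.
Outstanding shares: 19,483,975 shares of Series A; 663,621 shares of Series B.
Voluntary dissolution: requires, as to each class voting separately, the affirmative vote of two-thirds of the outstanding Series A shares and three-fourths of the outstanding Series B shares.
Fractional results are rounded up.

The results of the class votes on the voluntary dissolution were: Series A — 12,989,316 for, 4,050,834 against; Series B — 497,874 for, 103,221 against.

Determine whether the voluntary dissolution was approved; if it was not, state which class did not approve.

Series A: 2/3 of 19483975 = 12989316.67, rounded up to 12989317; 12,989,317 required, 12,989,316 in favor — not approved.
Series B: 3/4 of 663621 = 497715.75, rounded up to 497716; 497,716 required, 497,874 in favor — approved.

Not approved — the Series A shares did not give the required vote.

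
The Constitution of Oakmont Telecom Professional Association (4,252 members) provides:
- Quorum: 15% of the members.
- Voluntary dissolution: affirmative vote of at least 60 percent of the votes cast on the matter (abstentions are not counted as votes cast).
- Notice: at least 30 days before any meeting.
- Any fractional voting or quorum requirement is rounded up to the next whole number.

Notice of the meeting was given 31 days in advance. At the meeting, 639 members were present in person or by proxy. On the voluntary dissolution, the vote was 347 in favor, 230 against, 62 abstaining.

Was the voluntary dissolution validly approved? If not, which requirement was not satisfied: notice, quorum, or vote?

Valid — all requirements satisfied.

Notice: 31 days given; 30 required. Satisfied.
Quorum: 15% of 4,252 = 637.80, rounded up to 638; 639 present. Satisfied.
Vote: requires three-fifths of the votes cast (639 − 62 abstaining = 577); 3/5 of 577 = 346.20, rounded up to 347, so 347 needed; 347 in favor. Satisfied.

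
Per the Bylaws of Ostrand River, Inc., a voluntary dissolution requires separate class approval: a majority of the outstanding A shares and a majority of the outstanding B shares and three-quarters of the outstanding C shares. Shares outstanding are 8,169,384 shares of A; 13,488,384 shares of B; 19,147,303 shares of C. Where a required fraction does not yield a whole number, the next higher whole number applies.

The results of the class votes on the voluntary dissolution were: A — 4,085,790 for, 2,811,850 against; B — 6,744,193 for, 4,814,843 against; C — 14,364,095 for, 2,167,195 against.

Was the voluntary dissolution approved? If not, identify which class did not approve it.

Approved — every class gave the required vote.

A: a majority of 8169384 is 4084693; 4,084,693 required, 4,085,790 in favor — approved.
B: a majority of 13488384 is 6744193; 6,744,193 required, 6,744,193 in favor — approved.
C: 3/4 of 19147303 = 14360477.25, rounded up to 14360478; 14,360,478 required, 14,364,095 in favor — approved.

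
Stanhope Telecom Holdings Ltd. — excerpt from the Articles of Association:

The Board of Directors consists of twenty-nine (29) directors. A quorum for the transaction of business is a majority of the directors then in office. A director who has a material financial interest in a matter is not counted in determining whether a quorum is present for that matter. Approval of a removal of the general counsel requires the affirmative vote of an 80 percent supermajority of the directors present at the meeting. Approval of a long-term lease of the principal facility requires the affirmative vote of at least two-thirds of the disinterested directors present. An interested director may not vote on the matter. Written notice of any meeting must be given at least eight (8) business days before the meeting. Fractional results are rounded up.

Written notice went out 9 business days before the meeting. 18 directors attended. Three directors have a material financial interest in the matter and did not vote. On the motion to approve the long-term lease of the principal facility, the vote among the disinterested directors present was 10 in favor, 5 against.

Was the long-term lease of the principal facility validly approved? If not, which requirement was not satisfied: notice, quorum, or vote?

Notice: 9 business days given; 8 required (9 ≥ 8). Satisfied.
Quorum: 18 present, but the 3 interested directors do not count, leaving 15. Quorum is 15. Satisfied.
Vote: the long-term lease of the principal facility requires two-thirds of the disinterested directors present (18 − 3 = 15). 2/3 of 15 = 10, so 10 affirmative votes are needed; 10 voted in favor. Satisfied.

Valid — all requirements satisfied.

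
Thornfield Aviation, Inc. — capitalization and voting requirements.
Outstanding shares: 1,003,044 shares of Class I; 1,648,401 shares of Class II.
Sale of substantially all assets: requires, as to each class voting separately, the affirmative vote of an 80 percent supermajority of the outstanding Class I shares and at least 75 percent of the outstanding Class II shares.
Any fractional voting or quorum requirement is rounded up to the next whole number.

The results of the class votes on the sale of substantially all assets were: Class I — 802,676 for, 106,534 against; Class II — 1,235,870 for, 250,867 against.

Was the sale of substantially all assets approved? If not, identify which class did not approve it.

Class I: 4/5 of 1003044 = 802435.20, rounded up to 802436; 802,436 required, 802,676 in favor — approved.
Class II: 3/4 of 1648401 = 1236300.75, rounded up to 1236301; 1,236,301 required, 1,235,870 in favor — not approved.

Not approved — the Class II shares did not give the required vote.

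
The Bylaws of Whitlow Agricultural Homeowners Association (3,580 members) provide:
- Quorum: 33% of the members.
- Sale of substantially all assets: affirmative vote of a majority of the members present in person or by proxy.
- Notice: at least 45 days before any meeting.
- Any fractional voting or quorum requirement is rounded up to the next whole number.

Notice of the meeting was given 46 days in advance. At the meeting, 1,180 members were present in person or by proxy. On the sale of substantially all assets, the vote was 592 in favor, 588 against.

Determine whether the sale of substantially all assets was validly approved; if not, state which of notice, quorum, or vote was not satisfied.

Invalid — quorum requirement not satisfied.

Notice: 46 days given; 45 required. Satisfied.
Quorum: 33% of 3,580 = 1,181.40, rounded up to 1,182; 1,180 present. Not satisfied.
Vote: requires a majority of those present (1,180); a majority of 1180 is 591, so 591 needed; 592 in favor. Satisfied.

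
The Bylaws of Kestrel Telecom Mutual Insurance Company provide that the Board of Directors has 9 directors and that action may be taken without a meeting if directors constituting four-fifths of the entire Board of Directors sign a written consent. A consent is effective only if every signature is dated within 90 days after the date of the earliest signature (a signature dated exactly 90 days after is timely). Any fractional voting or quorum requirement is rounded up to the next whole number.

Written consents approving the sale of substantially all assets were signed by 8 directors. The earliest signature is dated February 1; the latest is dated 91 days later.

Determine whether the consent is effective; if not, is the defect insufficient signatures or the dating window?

Signatures required: four-fifths of 9 — 4/5 of 9 = 7.20, rounded up to 8, so 8 needed; 8 signed. Sufficient.
Dating window: the latest signature is 91 days after the earliest; the limit is 90 days. Outside the window.

Not effective — dating-window requirement not satisfied.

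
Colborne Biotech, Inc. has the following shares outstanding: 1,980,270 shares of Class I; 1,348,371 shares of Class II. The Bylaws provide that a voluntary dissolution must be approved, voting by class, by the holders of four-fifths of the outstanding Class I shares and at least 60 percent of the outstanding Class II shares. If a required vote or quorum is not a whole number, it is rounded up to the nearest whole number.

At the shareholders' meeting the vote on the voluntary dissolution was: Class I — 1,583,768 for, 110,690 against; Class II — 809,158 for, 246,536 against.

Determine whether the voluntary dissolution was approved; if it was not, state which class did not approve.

Class I: 4/5 of 1980270 = 1584216; 1,584,216 required, 1,583,768 in favor — not approved.
Class II: 3/5 of 1348371 = 809022.60, rounded up to 809023; 809,023 required, 809,158 in favor — approved.

Not approved — the Class I shares did not give the required vote.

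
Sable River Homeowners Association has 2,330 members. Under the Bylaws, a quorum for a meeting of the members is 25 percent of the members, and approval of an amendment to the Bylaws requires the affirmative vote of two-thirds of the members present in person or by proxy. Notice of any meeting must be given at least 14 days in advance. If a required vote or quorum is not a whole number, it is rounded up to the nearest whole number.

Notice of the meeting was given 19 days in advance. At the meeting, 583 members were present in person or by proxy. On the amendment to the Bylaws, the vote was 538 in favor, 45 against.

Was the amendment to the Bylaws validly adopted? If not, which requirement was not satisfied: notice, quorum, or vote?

Notice: 19 days given; 14 required. Satisfied.
Quorum: 25% of 2,330 = 582.50, rounded up to 583; 583 present. Satisfied.
Vote: requires two-thirds of those present (583); 2/3 of 583 = 388.67, rounded up to 389, so 389 needed; 538 in favor. Satisfied.

Valid — all requirements satisfied.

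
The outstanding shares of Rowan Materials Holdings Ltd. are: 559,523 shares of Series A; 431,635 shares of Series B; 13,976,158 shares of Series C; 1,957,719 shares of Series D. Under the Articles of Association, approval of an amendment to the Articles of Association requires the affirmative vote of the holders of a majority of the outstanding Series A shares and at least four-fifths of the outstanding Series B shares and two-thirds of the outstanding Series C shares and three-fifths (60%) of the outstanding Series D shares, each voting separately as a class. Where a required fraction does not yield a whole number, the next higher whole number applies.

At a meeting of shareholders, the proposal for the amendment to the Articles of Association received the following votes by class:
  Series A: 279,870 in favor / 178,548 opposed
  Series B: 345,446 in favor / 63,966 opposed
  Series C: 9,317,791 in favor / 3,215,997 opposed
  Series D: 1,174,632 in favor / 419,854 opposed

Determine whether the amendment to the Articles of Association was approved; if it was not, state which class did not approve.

Series A: a majority of 559523 is 279762; 279,762 required, 279,870 in favor — approved.
Series B: 4/5 of 431635 = 345308; 345,308 required, 345,446 in favor — approved.
Series C: 2/3 of 13976158 = 9317438.67, rounded up to 9317439; 9,317,439 required, 9,317,791 in favor — approved.
Series D: 3/5 of 1957719 = 1174631.40, rounded up to 1174632; 1,174,632 required, 1,174,632 in favor — approved.

Approved — every class gave the required vote.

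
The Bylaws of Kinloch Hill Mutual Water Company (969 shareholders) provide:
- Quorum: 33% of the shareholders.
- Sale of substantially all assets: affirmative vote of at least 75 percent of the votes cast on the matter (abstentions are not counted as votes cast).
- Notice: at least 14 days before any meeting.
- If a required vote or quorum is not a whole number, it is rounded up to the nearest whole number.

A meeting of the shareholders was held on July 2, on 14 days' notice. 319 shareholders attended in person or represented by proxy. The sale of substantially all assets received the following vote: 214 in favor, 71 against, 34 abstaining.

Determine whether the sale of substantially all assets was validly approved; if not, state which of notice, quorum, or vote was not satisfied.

Notice: 14 days given; 14 required. Satisfied.
Quorum: 33% of 969 = 319.77, rounded up to 320; 319 present. Not satisfied.
Vote: requires three-fourths of the votes cast (319 − 34 abstaining = 285); 3/4 of 285 = 213.75, rounded up to 214, so 214 needed; 214 in favor. Satisfied.

Invalid — quorum requirement not satisfied.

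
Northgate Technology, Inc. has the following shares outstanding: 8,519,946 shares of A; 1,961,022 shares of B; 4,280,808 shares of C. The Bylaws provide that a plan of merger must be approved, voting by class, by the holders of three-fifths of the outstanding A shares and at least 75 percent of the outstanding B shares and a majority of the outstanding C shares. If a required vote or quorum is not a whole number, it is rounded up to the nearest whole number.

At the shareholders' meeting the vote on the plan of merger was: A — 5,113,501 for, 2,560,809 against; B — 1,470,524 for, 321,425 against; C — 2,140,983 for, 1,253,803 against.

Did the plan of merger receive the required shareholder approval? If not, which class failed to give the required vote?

Not approved — the B shares did not give the required vote.

A: 3/5 of 8519946 = 5111967.60, rounded up to 5111968; 5,111,968 required, 5,113,501 in favor — approved.
B: 3/4 of 1961022 = 1470766.50, rounded up to 1470767; 1,470,767 required, 1,470,524 in favor — not approved.
C: a majority of 4280808 is 2140405; 2,140,405 required, 2,140,983 in favor — approved.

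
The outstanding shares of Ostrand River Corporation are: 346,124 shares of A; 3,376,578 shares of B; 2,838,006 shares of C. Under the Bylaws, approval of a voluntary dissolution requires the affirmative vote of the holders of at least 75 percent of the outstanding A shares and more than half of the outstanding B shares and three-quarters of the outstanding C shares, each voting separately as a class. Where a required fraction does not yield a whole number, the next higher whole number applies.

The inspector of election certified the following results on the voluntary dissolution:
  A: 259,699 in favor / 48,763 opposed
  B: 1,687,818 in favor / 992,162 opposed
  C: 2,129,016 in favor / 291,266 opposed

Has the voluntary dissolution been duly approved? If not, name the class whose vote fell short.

Not approved — the B shares did not give the required vote.

A: 3/4 of 346124 = 259593; 259,593 required, 259,699 in favor — approved.
B: a majority of 3376578 is 1688290; 1,688,290 required, 1,687,818 in favor — not approved.
C: 3/4 of 2838006 = 2128504.50, rounded up to 2128505; 2,128,505 required, 2,129,016 in favor — approved.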